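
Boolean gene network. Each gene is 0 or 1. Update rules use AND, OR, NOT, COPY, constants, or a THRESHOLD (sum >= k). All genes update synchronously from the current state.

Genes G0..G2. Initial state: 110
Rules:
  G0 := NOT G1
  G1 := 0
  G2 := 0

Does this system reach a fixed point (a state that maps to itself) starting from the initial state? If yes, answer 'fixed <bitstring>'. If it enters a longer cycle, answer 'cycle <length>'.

Step 0: 110
Step 1: G0=NOT G1=NOT 1=0 G1=0(const) G2=0(const) -> 000
Step 2: G0=NOT G1=NOT 0=1 G1=0(const) G2=0(const) -> 100
Step 3: G0=NOT G1=NOT 0=1 G1=0(const) G2=0(const) -> 100
Fixed point reached at step 2: 100

Answer: fixed 100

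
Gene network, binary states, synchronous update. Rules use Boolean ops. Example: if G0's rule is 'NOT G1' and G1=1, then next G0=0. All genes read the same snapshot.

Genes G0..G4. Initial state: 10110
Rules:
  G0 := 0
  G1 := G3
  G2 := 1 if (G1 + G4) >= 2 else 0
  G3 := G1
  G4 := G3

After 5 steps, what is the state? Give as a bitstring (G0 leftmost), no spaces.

Step 1: G0=0(const) G1=G3=1 G2=(0+0>=2)=0 G3=G1=0 G4=G3=1 -> 01001
Step 2: G0=0(const) G1=G3=0 G2=(1+1>=2)=1 G3=G1=1 G4=G3=0 -> 00110
Step 3: G0=0(const) G1=G3=1 G2=(0+0>=2)=0 G3=G1=0 G4=G3=1 -> 01001
Step 4: G0=0(const) G1=G3=0 G2=(1+1>=2)=1 G3=G1=1 G4=G3=0 -> 00110
Step 5: G0=0(const) G1=G3=1 G2=(0+0>=2)=0 G3=G1=0 G4=G3=1 -> 01001

01001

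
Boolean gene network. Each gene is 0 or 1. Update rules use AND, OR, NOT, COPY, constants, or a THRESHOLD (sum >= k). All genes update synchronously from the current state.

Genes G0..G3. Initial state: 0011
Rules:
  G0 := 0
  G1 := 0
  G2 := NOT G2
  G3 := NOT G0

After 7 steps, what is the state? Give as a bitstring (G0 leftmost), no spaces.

Step 1: G0=0(const) G1=0(const) G2=NOT G2=NOT 1=0 G3=NOT G0=NOT 0=1 -> 0001
Step 2: G0=0(const) G1=0(const) G2=NOT G2=NOT 0=1 G3=NOT G0=NOT 0=1 -> 0011
Step 3: G0=0(const) G1=0(const) G2=NOT G2=NOT 1=0 G3=NOT G0=NOT 0=1 -> 0001
Step 4: G0=0(const) G1=0(const) G2=NOT G2=NOT 0=1 G3=NOT G0=NOT 0=1 -> 0011
Step 5: G0=0(const) G1=0(const) G2=NOT G2=NOT 1=0 G3=NOT G0=NOT 0=1 -> 0001
Step 6: G0=0(const) G1=0(const) G2=NOT G2=NOT 0=1 G3=NOT G0=NOT 0=1 -> 0011
Step 7: G0=0(const) G1=0(const) G2=NOT G2=NOT 1=0 G3=NOT G0=NOT 0=1 -> 0001

0001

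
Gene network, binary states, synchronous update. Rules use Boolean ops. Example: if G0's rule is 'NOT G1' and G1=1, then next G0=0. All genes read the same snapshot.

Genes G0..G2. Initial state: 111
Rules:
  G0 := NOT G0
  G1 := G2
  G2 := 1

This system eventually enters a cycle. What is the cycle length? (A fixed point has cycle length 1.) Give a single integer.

Step 0: 111
Step 1: G0=NOT G0=NOT 1=0 G1=G2=1 G2=1(const) -> 011
Step 2: G0=NOT G0=NOT 0=1 G1=G2=1 G2=1(const) -> 111
State from step 2 equals state from step 0 -> cycle length 2

Answer: 2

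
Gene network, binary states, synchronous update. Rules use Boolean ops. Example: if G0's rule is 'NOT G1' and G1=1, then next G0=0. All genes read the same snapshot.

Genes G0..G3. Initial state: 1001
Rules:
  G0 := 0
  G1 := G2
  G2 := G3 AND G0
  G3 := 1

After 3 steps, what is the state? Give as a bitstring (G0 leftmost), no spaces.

Step 1: G0=0(const) G1=G2=0 G2=G3&G0=1&1=1 G3=1(const) -> 0011
Step 2: G0=0(const) G1=G2=1 G2=G3&G0=1&0=0 G3=1(const) -> 0101
Step 3: G0=0(const) G1=G2=0 G2=G3&G0=1&0=0 G3=1(const) -> 0001

0001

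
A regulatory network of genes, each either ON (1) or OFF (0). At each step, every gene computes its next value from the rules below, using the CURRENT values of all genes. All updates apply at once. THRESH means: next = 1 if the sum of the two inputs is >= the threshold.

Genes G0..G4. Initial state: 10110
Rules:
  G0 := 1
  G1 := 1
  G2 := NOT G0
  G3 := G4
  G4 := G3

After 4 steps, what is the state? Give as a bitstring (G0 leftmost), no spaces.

Step 1: G0=1(const) G1=1(const) G2=NOT G0=NOT 1=0 G3=G4=0 G4=G3=1 -> 11001
Step 2: G0=1(const) G1=1(const) G2=NOT G0=NOT 1=0 G3=G4=1 G4=G3=0 -> 11010
Step 3: G0=1(const) G1=1(const) G2=NOT G0=NOT 1=0 G3=G4=0 G4=G3=1 -> 11001
Step 4: G0=1(const) G1=1(const) G2=NOT G0=NOT 1=0 G3=G4=1 G4=G3=0 -> 11010

11010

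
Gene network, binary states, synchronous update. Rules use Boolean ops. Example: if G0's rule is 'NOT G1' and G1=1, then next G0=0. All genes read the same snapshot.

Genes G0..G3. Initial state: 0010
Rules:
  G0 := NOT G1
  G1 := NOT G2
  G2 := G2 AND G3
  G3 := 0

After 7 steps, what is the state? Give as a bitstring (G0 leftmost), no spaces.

Step 1: G0=NOT G1=NOT 0=1 G1=NOT G2=NOT 1=0 G2=G2&G3=1&0=0 G3=0(const) -> 1000
Step 2: G0=NOT G1=NOT 0=1 G1=NOT G2=NOT 0=1 G2=G2&G3=0&0=0 G3=0(const) -> 1100
Step 3: G0=NOT G1=NOT 1=0 G1=NOT G2=NOT 0=1 G2=G2&G3=0&0=0 G3=0(const) -> 0100
Step 4: G0=NOT G1=NOT 1=0 G1=NOT G2=NOT 0=1 G2=G2&G3=0&0=0 G3=0(const) -> 0100
Step 5: G0=NOT G1=NOT 1=0 G1=NOT G2=NOT 0=1 G2=G2&G3=0&0=0 G3=0(const) -> 0100
Step 6: G0=NOT G1=NOT 1=0 G1=NOT G2=NOT 0=1 G2=G2&G3=0&0=0 G3=0(const) -> 0100
Step 7: G0=NOT G1=NOT 1=0 G1=NOT G2=NOT 0=1 G2=G2&G3=0&0=0 G3=0(const) -> 0100

0100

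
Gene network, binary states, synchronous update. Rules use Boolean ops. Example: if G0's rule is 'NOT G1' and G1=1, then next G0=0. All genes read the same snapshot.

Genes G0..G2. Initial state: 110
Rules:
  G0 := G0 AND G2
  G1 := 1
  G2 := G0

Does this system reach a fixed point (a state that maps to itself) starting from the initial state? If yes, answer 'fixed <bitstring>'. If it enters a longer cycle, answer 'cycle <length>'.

Step 0: 110
Step 1: G0=G0&G2=1&0=0 G1=1(const) G2=G0=1 -> 011
Step 2: G0=G0&G2=0&1=0 G1=1(const) G2=G0=0 -> 010
Step 3: G0=G0&G2=0&0=0 G1=1(const) G2=G0=0 -> 010
Fixed point reached at step 2: 010

Answer: fixed 010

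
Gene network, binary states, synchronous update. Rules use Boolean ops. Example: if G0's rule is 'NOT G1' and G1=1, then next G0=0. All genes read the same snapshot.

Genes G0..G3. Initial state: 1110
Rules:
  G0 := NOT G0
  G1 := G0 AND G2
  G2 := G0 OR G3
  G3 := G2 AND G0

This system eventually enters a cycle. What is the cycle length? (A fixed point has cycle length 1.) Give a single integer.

Step 0: 1110
Step 1: G0=NOT G0=NOT 1=0 G1=G0&G2=1&1=1 G2=G0|G3=1|0=1 G3=G2&G0=1&1=1 -> 0111
Step 2: G0=NOT G0=NOT 0=1 G1=G0&G2=0&1=0 G2=G0|G3=0|1=1 G3=G2&G0=1&0=0 -> 1010
Step 3: G0=NOT G0=NOT 1=0 G1=G0&G2=1&1=1 G2=G0|G3=1|0=1 G3=G2&G0=1&1=1 -> 0111
State from step 3 equals state from step 1 -> cycle length 2

Answer: 2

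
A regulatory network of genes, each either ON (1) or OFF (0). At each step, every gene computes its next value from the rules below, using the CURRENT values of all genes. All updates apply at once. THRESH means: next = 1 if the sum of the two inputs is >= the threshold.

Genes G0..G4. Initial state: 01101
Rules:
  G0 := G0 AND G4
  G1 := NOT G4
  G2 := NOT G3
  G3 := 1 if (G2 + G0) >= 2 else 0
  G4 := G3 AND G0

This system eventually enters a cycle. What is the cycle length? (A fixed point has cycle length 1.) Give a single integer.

Step 0: 01101
Step 1: G0=G0&G4=0&1=0 G1=NOT G4=NOT 1=0 G2=NOT G3=NOT 0=1 G3=(1+0>=2)=0 G4=G3&G0=0&0=0 -> 00100
Step 2: G0=G0&G4=0&0=0 G1=NOT G4=NOT 0=1 G2=NOT G3=NOT 0=1 G3=(1+0>=2)=0 G4=G3&G0=0&0=0 -> 01100
Step 3: G0=G0&G4=0&0=0 G1=NOT G4=NOT 0=1 G2=NOT G3=NOT 0=1 G3=(1+0>=2)=0 G4=G3&G0=0&0=0 -> 01100
State from step 3 equals state from step 2 -> cycle length 1

Answer: 1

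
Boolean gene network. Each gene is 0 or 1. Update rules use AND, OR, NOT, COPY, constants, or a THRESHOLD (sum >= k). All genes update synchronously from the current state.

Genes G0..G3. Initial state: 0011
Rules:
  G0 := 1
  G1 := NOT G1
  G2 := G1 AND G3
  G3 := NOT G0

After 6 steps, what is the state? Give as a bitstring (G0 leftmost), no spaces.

Step 1: G0=1(const) G1=NOT G1=NOT 0=1 G2=G1&G3=0&1=0 G3=NOT G0=NOT 0=1 -> 1101
Step 2: G0=1(const) G1=NOT G1=NOT 1=0 G2=G1&G3=1&1=1 G3=NOT G0=NOT 1=0 -> 1010
Step 3: G0=1(const) G1=NOT G1=NOT 0=1 G2=G1&G3=0&0=0 G3=NOT G0=NOT 1=0 -> 1100
Step 4: G0=1(const) G1=NOT G1=NOT 1=0 G2=G1&G3=1&0=0 G3=NOT G0=NOT 1=0 -> 1000
Step 5: G0=1(const) G1=NOT G1=NOT 0=1 G2=G1&G3=0&0=0 G3=NOT G0=NOT 1=0 -> 1100
Step 6: G0=1(const) G1=NOT G1=NOT 1=0 G2=G1&G3=1&0=0 G3=NOT G0=NOT 1=0 -> 1000

1000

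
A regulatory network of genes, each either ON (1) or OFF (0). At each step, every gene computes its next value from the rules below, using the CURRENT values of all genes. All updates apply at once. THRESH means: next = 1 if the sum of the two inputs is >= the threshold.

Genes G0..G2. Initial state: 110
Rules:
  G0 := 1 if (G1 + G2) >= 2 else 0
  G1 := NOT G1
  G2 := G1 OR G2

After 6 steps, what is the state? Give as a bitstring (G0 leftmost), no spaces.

Step 1: G0=(1+0>=2)=0 G1=NOT G1=NOT 1=0 G2=G1|G2=1|0=1 -> 001
Step 2: G0=(0+1>=2)=0 G1=NOT G1=NOT 0=1 G2=G1|G2=0|1=1 -> 011
Step 3: G0=(1+1>=2)=1 G1=NOT G1=NOT 1=0 G2=G1|G2=1|1=1 -> 101
Step 4: G0=(0+1>=2)=0 G1=NOT G1=NOT 0=1 G2=G1|G2=0|1=1 -> 011
Step 5: G0=(1+1>=2)=1 G1=NOT G1=NOT 1=0 G2=G1|G2=1|1=1 -> 101
Step 6: G0=(0+1>=2)=0 G1=NOT G1=NOT 0=1 G2=G1|G2=0|1=1 -> 011

011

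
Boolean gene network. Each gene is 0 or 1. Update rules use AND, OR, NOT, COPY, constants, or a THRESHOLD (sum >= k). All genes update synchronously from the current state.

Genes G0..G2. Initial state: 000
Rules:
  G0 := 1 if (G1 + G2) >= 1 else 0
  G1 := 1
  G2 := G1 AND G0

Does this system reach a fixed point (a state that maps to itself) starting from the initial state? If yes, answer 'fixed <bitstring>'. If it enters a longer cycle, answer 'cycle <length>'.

Step 0: 000
Step 1: G0=(0+0>=1)=0 G1=1(const) G2=G1&G0=0&0=0 -> 010
Step 2: G0=(1+0>=1)=1 G1=1(const) G2=G1&G0=1&0=0 -> 110
Step 3: G0=(1+0>=1)=1 G1=1(const) G2=G1&G0=1&1=1 -> 111
Step 4: G0=(1+1>=1)=1 G1=1(const) G2=G1&G0=1&1=1 -> 111
Fixed point reached at step 3: 111

Answer: fixed 111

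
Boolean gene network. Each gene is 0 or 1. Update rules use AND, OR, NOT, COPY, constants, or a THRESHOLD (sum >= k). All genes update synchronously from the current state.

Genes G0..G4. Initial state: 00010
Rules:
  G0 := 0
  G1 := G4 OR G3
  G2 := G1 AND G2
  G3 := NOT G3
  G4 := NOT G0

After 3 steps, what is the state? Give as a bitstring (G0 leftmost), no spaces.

Step 1: G0=0(const) G1=G4|G3=0|1=1 G2=G1&G2=0&0=0 G3=NOT G3=NOT 1=0 G4=NOT G0=NOT 0=1 -> 01001
Step 2: G0=0(const) G1=G4|G3=1|0=1 G2=G1&G2=1&0=0 G3=NOT G3=NOT 0=1 G4=NOT G0=NOT 0=1 -> 01011
Step 3: G0=0(const) G1=G4|G3=1|1=1 G2=G1&G2=1&0=0 G3=NOT G3=NOT 1=0 G4=NOT G0=NOT 0=1 -> 01001

01001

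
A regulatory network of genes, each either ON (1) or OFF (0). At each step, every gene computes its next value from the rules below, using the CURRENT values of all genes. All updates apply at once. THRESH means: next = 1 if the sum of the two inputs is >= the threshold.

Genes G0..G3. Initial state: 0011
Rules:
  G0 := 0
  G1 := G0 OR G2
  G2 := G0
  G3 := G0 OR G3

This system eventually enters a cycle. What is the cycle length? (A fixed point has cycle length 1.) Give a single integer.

Answer: 1

Derivation:
Step 0: 0011
Step 1: G0=0(const) G1=G0|G2=0|1=1 G2=G0=0 G3=G0|G3=0|1=1 -> 0101
Step 2: G0=0(const) G1=G0|G2=0|0=0 G2=G0=0 G3=G0|G3=0|1=1 -> 0001
Step 3: G0=0(const) G1=G0|G2=0|0=0 G2=G0=0 G3=G0|G3=0|1=1 -> 0001
State from step 3 equals state from step 2 -> cycle length 1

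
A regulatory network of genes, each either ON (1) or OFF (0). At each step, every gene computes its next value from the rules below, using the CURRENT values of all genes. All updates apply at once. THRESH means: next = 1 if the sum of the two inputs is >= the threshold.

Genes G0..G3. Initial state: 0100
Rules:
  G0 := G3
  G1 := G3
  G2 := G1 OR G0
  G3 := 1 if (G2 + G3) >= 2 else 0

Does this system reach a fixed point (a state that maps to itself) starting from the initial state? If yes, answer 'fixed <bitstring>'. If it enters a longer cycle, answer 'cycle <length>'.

Step 0: 0100
Step 1: G0=G3=0 G1=G3=0 G2=G1|G0=1|0=1 G3=(0+0>=2)=0 -> 0010
Step 2: G0=G3=0 G1=G3=0 G2=G1|G0=0|0=0 G3=(1+0>=2)=0 -> 0000
Step 3: G0=G3=0 G1=G3=0 G2=G1|G0=0|0=0 G3=(0+0>=2)=0 -> 0000
Fixed point reached at step 2: 0000

Answer: fixed 0000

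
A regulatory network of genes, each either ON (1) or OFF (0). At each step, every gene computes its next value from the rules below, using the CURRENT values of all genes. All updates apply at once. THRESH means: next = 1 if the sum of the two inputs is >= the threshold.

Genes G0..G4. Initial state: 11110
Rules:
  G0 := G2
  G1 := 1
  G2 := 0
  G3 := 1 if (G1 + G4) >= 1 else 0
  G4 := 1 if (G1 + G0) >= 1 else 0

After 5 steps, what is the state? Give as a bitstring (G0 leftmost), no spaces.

Step 1: G0=G2=1 G1=1(const) G2=0(const) G3=(1+0>=1)=1 G4=(1+1>=1)=1 -> 11011
Step 2: G0=G2=0 G1=1(const) G2=0(const) G3=(1+1>=1)=1 G4=(1+1>=1)=1 -> 01011
Step 3: G0=G2=0 G1=1(const) G2=0(const) G3=(1+1>=1)=1 G4=(1+0>=1)=1 -> 01011
Step 4: G0=G2=0 G1=1(const) G2=0(const) G3=(1+1>=1)=1 G4=(1+0>=1)=1 -> 01011
Step 5: G0=G2=0 G1=1(const) G2=0(const) G3=(1+1>=1)=1 G4=(1+0>=1)=1 -> 01011

01011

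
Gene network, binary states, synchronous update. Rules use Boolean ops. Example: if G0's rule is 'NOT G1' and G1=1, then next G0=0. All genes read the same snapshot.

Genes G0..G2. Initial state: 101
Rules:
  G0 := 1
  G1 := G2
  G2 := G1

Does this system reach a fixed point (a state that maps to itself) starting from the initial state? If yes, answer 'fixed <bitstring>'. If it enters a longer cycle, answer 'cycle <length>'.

Answer: cycle 2

Derivation:
Step 0: 101
Step 1: G0=1(const) G1=G2=1 G2=G1=0 -> 110
Step 2: G0=1(const) G1=G2=0 G2=G1=1 -> 101
Cycle of length 2 starting at step 0 -> no fixed point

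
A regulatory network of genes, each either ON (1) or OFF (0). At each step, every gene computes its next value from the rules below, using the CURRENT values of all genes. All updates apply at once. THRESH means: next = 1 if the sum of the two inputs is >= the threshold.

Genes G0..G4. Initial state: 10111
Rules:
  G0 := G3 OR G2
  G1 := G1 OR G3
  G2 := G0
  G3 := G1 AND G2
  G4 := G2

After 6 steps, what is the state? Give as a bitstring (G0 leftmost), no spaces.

Step 1: G0=G3|G2=1|1=1 G1=G1|G3=0|1=1 G2=G0=1 G3=G1&G2=0&1=0 G4=G2=1 -> 11101
Step 2: G0=G3|G2=0|1=1 G1=G1|G3=1|0=1 G2=G0=1 G3=G1&G2=1&1=1 G4=G2=1 -> 11111
Step 3: G0=G3|G2=1|1=1 G1=G1|G3=1|1=1 G2=G0=1 G3=G1&G2=1&1=1 G4=G2=1 -> 11111
Step 4: G0=G3|G2=1|1=1 G1=G1|G3=1|1=1 G2=G0=1 G3=G1&G2=1&1=1 G4=G2=1 -> 11111
Step 5: G0=G3|G2=1|1=1 G1=G1|G3=1|1=1 G2=G0=1 G3=G1&G2=1&1=1 G4=G2=1 -> 11111
Step 6: G0=G3|G2=1|1=1 G1=G1|G3=1|1=1 G2=G0=1 G3=G1&G2=1&1=1 G4=G2=1 -> 11111

11111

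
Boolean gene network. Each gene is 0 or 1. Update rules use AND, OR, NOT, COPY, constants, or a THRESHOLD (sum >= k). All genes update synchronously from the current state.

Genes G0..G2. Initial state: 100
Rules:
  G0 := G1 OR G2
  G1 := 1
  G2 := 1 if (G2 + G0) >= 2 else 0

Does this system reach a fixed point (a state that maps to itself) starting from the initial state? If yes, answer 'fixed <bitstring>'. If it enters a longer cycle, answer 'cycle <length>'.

Step 0: 100
Step 1: G0=G1|G2=0|0=0 G1=1(const) G2=(0+1>=2)=0 -> 010
Step 2: G0=G1|G2=1|0=1 G1=1(const) G2=(0+0>=2)=0 -> 110
Step 3: G0=G1|G2=1|0=1 G1=1(const) G2=(0+1>=2)=0 -> 110
Fixed point reached at step 2: 110

Answer: fixed 110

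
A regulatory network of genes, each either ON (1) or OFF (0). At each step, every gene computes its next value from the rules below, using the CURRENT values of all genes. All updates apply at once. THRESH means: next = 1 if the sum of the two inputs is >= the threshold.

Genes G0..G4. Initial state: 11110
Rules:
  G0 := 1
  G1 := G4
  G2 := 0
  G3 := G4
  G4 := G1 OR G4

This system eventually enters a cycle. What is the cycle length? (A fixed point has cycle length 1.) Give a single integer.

Step 0: 11110
Step 1: G0=1(const) G1=G4=0 G2=0(const) G3=G4=0 G4=G1|G4=1|0=1 -> 10001
Step 2: G0=1(const) G1=G4=1 G2=0(const) G3=G4=1 G4=G1|G4=0|1=1 -> 11011
Step 3: G0=1(const) G1=G4=1 G2=0(const) G3=G4=1 G4=G1|G4=1|1=1 -> 11011
State from step 3 equals state from step 2 -> cycle length 1

Answer: 1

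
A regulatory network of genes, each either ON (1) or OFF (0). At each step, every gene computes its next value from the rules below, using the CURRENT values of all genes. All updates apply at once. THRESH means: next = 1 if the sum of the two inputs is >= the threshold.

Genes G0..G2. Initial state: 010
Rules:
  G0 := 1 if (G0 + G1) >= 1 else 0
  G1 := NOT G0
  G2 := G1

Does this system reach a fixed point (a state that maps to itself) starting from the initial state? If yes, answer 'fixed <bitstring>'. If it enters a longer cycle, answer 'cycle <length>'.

Answer: fixed 100

Derivation:
Step 0: 010
Step 1: G0=(0+1>=1)=1 G1=NOT G0=NOT 0=1 G2=G1=1 -> 111
Step 2: G0=(1+1>=1)=1 G1=NOT G0=NOT 1=0 G2=G1=1 -> 101
Step 3: G0=(1+0>=1)=1 G1=NOT G0=NOT 1=0 G2=G1=0 -> 100
Step 4: G0=(1+0>=1)=1 G1=NOT G0=NOT 1=0 G2=G1=0 -> 100
Fixed point reached at step 3: 100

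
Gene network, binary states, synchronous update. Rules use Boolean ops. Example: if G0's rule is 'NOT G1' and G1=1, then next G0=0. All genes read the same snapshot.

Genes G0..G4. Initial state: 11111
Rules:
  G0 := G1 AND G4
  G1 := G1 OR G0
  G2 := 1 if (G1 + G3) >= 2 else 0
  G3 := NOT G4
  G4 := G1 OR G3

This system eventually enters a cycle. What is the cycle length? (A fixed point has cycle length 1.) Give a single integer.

Answer: 1

Derivation:
Step 0: 11111
Step 1: G0=G1&G4=1&1=1 G1=G1|G0=1|1=1 G2=(1+1>=2)=1 G3=NOT G4=NOT 1=0 G4=G1|G3=1|1=1 -> 11101
Step 2: G0=G1&G4=1&1=1 G1=G1|G0=1|1=1 G2=(1+0>=2)=0 G3=NOT G4=NOT 1=0 G4=G1|G3=1|0=1 -> 11001
Step 3: G0=G1&G4=1&1=1 G1=G1|G0=1|1=1 G2=(1+0>=2)=0 G3=NOT G4=NOT 1=0 G4=G1|G3=1|0=1 -> 11001
State from step 3 equals state from step 2 -> cycle length 1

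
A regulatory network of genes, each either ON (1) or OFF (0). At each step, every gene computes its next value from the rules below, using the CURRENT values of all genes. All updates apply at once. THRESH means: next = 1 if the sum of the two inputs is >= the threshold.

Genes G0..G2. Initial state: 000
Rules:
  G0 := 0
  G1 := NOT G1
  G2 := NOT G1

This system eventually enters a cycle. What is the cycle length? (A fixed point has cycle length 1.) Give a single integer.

Step 0: 000
Step 1: G0=0(const) G1=NOT G1=NOT 0=1 G2=NOT G1=NOT 0=1 -> 011
Step 2: G0=0(const) G1=NOT G1=NOT 1=0 G2=NOT G1=NOT 1=0 -> 000
State from step 2 equals state from step 0 -> cycle length 2

Answer: 2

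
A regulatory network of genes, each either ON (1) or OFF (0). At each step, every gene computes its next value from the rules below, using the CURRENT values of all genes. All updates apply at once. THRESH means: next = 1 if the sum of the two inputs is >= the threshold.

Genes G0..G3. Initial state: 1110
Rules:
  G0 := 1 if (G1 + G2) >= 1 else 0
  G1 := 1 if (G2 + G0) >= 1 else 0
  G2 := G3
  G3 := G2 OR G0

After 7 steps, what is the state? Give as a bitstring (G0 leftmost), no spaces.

Step 1: G0=(1+1>=1)=1 G1=(1+1>=1)=1 G2=G3=0 G3=G2|G0=1|1=1 -> 1101
Step 2: G0=(1+0>=1)=1 G1=(0+1>=1)=1 G2=G3=1 G3=G2|G0=0|1=1 -> 1111
Step 3: G0=(1+1>=1)=1 G1=(1+1>=1)=1 G2=G3=1 G3=G2|G0=1|1=1 -> 1111
Step 4: G0=(1+1>=1)=1 G1=(1+1>=1)=1 G2=G3=1 G3=G2|G0=1|1=1 -> 1111
Step 5: G0=(1+1>=1)=1 G1=(1+1>=1)=1 G2=G3=1 G3=G2|G0=1|1=1 -> 1111
Step 6: G0=(1+1>=1)=1 G1=(1+1>=1)=1 G2=G3=1 G3=G2|G0=1|1=1 -> 1111
Step 7: G0=(1+1>=1)=1 G1=(1+1>=1)=1 G2=G3=1 G3=G2|G0=1|1=1 -> 1111

1111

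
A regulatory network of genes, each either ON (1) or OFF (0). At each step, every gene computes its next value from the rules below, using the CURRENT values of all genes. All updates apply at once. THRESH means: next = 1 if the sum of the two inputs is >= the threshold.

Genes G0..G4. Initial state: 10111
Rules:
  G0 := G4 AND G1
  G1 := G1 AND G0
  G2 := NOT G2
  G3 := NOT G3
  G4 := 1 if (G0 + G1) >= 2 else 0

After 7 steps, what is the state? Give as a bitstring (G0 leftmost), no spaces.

Step 1: G0=G4&G1=1&0=0 G1=G1&G0=0&1=0 G2=NOT G2=NOT 1=0 G3=NOT G3=NOT 1=0 G4=(1+0>=2)=0 -> 00000
Step 2: G0=G4&G1=0&0=0 G1=G1&G0=0&0=0 G2=NOT G2=NOT 0=1 G3=NOT G3=NOT 0=1 G4=(0+0>=2)=0 -> 00110
Step 3: G0=G4&G1=0&0=0 G1=G1&G0=0&0=0 G2=NOT G2=NOT 1=0 G3=NOT G3=NOT 1=0 G4=(0+0>=2)=0 -> 00000
Step 4: G0=G4&G1=0&0=0 G1=G1&G0=0&0=0 G2=NOT G2=NOT 0=1 G3=NOT G3=NOT 0=1 G4=(0+0>=2)=0 -> 00110
Step 5: G0=G4&G1=0&0=0 G1=G1&G0=0&0=0 G2=NOT G2=NOT 1=0 G3=NOT G3=NOT 1=0 G4=(0+0>=2)=0 -> 00000
Step 6: G0=G4&G1=0&0=0 G1=G1&G0=0&0=0 G2=NOT G2=NOT 0=1 G3=NOT G3=NOT 0=1 G4=(0+0>=2)=0 -> 00110
Step 7: G0=G4&G1=0&0=0 G1=G1&G0=0&0=0 G2=NOT G2=NOT 1=0 G3=NOT G3=NOT 1=0 G4=(0+0>=2)=0 -> 00000

00000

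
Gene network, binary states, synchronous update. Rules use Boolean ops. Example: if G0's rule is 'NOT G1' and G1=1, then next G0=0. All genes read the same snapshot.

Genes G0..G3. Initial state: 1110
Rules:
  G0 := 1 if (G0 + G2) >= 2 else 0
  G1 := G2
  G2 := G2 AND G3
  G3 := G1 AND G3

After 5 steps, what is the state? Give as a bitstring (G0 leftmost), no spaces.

Step 1: G0=(1+1>=2)=1 G1=G2=1 G2=G2&G3=1&0=0 G3=G1&G3=1&0=0 -> 1100
Step 2: G0=(1+0>=2)=0 G1=G2=0 G2=G2&G3=0&0=0 G3=G1&G3=1&0=0 -> 0000
Step 3: G0=(0+0>=2)=0 G1=G2=0 G2=G2&G3=0&0=0 G3=G1&G3=0&0=0 -> 0000
Step 4: G0=(0+0>=2)=0 G1=G2=0 G2=G2&G3=0&0=0 G3=G1&G3=0&0=0 -> 0000
Step 5: G0=(0+0>=2)=0 G1=G2=0 G2=G2&G3=0&0=0 G3=G1&G3=0&0=0 -> 0000

0000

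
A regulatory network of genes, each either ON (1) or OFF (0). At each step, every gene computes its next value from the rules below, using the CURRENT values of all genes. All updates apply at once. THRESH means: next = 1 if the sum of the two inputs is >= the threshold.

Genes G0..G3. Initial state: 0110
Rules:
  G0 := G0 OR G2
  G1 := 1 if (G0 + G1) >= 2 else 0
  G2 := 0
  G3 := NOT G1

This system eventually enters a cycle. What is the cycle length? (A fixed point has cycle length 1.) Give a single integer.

Step 0: 0110
Step 1: G0=G0|G2=0|1=1 G1=(0+1>=2)=0 G2=0(const) G3=NOT G1=NOT 1=0 -> 1000
Step 2: G0=G0|G2=1|0=1 G1=(1+0>=2)=0 G2=0(const) G3=NOT G1=NOT 0=1 -> 1001
Step 3: G0=G0|G2=1|0=1 G1=(1+0>=2)=0 G2=0(const) G3=NOT G1=NOT 0=1 -> 1001
State from step 3 equals state from step 2 -> cycle length 1

Answer: 1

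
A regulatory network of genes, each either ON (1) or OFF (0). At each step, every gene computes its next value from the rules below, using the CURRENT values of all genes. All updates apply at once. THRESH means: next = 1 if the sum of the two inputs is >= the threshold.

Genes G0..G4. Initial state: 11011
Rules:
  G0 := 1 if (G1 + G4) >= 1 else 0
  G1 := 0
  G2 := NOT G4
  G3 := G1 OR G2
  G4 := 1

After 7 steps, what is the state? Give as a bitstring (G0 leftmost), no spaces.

Step 1: G0=(1+1>=1)=1 G1=0(const) G2=NOT G4=NOT 1=0 G3=G1|G2=1|0=1 G4=1(const) -> 10011
Step 2: G0=(0+1>=1)=1 G1=0(const) G2=NOT G4=NOT 1=0 G3=G1|G2=0|0=0 G4=1(const) -> 10001
Step 3: G0=(0+1>=1)=1 G1=0(const) G2=NOT G4=NOT 1=0 G3=G1|G2=0|0=0 G4=1(const) -> 10001
Step 4: G0=(0+1>=1)=1 G1=0(const) G2=NOT G4=NOT 1=0 G3=G1|G2=0|0=0 G4=1(const) -> 10001
Step 5: G0=(0+1>=1)=1 G1=0(const) G2=NOT G4=NOT 1=0 G3=G1|G2=0|0=0 G4=1(const) -> 10001
Step 6: G0=(0+1>=1)=1 G1=0(const) G2=NOT G4=NOT 1=0 G3=G1|G2=0|0=0 G4=1(const) -> 10001
Step 7: G0=(0+1>=1)=1 G1=0(const) G2=NOT G4=NOT 1=0 G3=G1|G2=0|0=0 G4=1(const) -> 10001

10001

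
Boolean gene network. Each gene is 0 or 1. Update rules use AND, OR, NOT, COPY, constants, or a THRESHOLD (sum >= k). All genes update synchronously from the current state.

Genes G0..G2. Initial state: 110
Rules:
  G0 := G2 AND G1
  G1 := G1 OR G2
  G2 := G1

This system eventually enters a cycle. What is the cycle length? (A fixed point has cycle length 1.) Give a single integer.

Answer: 1

Derivation:
Step 0: 110
Step 1: G0=G2&G1=0&1=0 G1=G1|G2=1|0=1 G2=G1=1 -> 011
Step 2: G0=G2&G1=1&1=1 G1=G1|G2=1|1=1 G2=G1=1 -> 111
Step 3: G0=G2&G1=1&1=1 G1=G1|G2=1|1=1 G2=G1=1 -> 111
State from step 3 equals state from step 2 -> cycle length 1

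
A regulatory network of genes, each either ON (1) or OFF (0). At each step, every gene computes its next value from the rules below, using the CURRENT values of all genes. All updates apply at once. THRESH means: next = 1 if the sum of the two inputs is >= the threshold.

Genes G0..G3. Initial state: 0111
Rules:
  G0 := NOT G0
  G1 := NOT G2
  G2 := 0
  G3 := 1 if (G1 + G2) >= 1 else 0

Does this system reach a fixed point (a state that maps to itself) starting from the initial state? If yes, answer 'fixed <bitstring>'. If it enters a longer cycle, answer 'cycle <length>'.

Answer: cycle 2

Derivation:
Step 0: 0111
Step 1: G0=NOT G0=NOT 0=1 G1=NOT G2=NOT 1=0 G2=0(const) G3=(1+1>=1)=1 -> 1001
Step 2: G0=NOT G0=NOT 1=0 G1=NOT G2=NOT 0=1 G2=0(const) G3=(0+0>=1)=0 -> 0100
Step 3: G0=NOT G0=NOT 0=1 G1=NOT G2=NOT 0=1 G2=0(const) G3=(1+0>=1)=1 -> 1101
Step 4: G0=NOT G0=NOT 1=0 G1=NOT G2=NOT 0=1 G2=0(const) G3=(1+0>=1)=1 -> 0101
Step 5: G0=NOT G0=NOT 0=1 G1=NOT G2=NOT 0=1 G2=0(const) G3=(1+0>=1)=1 -> 1101
Cycle of length 2 starting at step 3 -> no fixed point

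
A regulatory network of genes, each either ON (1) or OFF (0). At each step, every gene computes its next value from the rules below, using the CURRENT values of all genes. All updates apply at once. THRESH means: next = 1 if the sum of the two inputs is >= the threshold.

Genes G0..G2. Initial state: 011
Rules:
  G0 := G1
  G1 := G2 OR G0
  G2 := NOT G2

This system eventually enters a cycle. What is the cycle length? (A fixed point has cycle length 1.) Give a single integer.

Step 0: 011
Step 1: G0=G1=1 G1=G2|G0=1|0=1 G2=NOT G2=NOT 1=0 -> 110
Step 2: G0=G1=1 G1=G2|G0=0|1=1 G2=NOT G2=NOT 0=1 -> 111
Step 3: G0=G1=1 G1=G2|G0=1|1=1 G2=NOT G2=NOT 1=0 -> 110
State from step 3 equals state from step 1 -> cycle length 2

Answer: 2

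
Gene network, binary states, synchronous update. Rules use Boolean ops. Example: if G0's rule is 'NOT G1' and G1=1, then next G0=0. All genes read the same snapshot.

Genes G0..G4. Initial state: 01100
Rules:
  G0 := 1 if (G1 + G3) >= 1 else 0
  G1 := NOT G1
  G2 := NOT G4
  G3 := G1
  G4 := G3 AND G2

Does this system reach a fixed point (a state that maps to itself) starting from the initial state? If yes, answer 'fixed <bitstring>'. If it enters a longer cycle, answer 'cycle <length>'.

Step 0: 01100
Step 1: G0=(1+0>=1)=1 G1=NOT G1=NOT 1=0 G2=NOT G4=NOT 0=1 G3=G1=1 G4=G3&G2=0&1=0 -> 10110
Step 2: G0=(0+1>=1)=1 G1=NOT G1=NOT 0=1 G2=NOT G4=NOT 0=1 G3=G1=0 G4=G3&G2=1&1=1 -> 11101
Step 3: G0=(1+0>=1)=1 G1=NOT G1=NOT 1=0 G2=NOT G4=NOT 1=0 G3=G1=1 G4=G3&G2=0&1=0 -> 10010
Step 4: G0=(0+1>=1)=1 G1=NOT G1=NOT 0=1 G2=NOT G4=NOT 0=1 G3=G1=0 G4=G3&G2=1&0=0 -> 11100
Step 5: G0=(1+0>=1)=1 G1=NOT G1=NOT 1=0 G2=NOT G4=NOT 0=1 G3=G1=1 G4=G3&G2=0&1=0 -> 10110
Cycle of length 4 starting at step 1 -> no fixed point

Answer: cycle 4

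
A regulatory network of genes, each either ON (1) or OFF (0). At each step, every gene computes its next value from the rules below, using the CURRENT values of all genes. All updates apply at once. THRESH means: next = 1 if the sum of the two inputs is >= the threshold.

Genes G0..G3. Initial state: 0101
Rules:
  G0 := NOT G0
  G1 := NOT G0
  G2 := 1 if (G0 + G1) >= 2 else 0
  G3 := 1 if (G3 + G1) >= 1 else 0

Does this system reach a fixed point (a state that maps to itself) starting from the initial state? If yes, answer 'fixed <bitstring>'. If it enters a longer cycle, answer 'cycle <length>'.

Answer: cycle 2

Derivation:
Step 0: 0101
Step 1: G0=NOT G0=NOT 0=1 G1=NOT G0=NOT 0=1 G2=(0+1>=2)=0 G3=(1+1>=1)=1 -> 1101
Step 2: G0=NOT G0=NOT 1=0 G1=NOT G0=NOT 1=0 G2=(1+1>=2)=1 G3=(1+1>=1)=1 -> 0011
Step 3: G0=NOT G0=NOT 0=1 G1=NOT G0=NOT 0=1 G2=(0+0>=2)=0 G3=(1+0>=1)=1 -> 1101
Cycle of length 2 starting at step 1 -> no fixed point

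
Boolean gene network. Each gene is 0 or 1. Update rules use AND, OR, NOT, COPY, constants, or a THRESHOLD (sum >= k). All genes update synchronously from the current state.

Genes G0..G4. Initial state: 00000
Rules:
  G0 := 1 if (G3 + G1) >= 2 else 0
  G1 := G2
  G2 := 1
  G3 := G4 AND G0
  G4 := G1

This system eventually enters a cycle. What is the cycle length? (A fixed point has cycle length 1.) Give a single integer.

Step 0: 00000
Step 1: G0=(0+0>=2)=0 G1=G2=0 G2=1(const) G3=G4&G0=0&0=0 G4=G1=0 -> 00100
Step 2: G0=(0+0>=2)=0 G1=G2=1 G2=1(const) G3=G4&G0=0&0=0 G4=G1=0 -> 01100
Step 3: G0=(0+1>=2)=0 G1=G2=1 G2=1(const) G3=G4&G0=0&0=0 G4=G1=1 -> 01101
Step 4: G0=(0+1>=2)=0 G1=G2=1 G2=1(const) G3=G4&G0=1&0=0 G4=G1=1 -> 01101
State from step 4 equals state from step 3 -> cycle length 1

Answer: 1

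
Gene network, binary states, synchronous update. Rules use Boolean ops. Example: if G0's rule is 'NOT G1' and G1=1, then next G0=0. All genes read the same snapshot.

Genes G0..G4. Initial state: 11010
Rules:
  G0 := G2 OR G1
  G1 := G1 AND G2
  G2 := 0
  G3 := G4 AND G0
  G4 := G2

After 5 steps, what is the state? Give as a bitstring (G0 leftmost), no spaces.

Step 1: G0=G2|G1=0|1=1 G1=G1&G2=1&0=0 G2=0(const) G3=G4&G0=0&1=0 G4=G2=0 -> 10000
Step 2: G0=G2|G1=0|0=0 G1=G1&G2=0&0=0 G2=0(const) G3=G4&G0=0&1=0 G4=G2=0 -> 00000
Step 3: G0=G2|G1=0|0=0 G1=G1&G2=0&0=0 G2=0(const) G3=G4&G0=0&0=0 G4=G2=0 -> 00000
Step 4: G0=G2|G1=0|0=0 G1=G1&G2=0&0=0 G2=0(const) G3=G4&G0=0&0=0 G4=G2=0 -> 00000
Step 5: G0=G2|G1=0|0=0 G1=G1&G2=0&0=0 G2=0(const) G3=G4&G0=0&0=0 G4=G2=0 -> 00000

00000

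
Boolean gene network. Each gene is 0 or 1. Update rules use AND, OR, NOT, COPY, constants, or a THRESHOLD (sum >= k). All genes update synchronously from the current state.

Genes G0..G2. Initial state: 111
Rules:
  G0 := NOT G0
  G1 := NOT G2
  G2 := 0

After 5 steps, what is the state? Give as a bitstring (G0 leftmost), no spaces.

Step 1: G0=NOT G0=NOT 1=0 G1=NOT G2=NOT 1=0 G2=0(const) -> 000
Step 2: G0=NOT G0=NOT 0=1 G1=NOT G2=NOT 0=1 G2=0(const) -> 110
Step 3: G0=NOT G0=NOT 1=0 G1=NOT G2=NOT 0=1 G2=0(const) -> 010
Step 4: G0=NOT G0=NOT 0=1 G1=NOT G2=NOT 0=1 G2=0(const) -> 110
Step 5: G0=NOT G0=NOT 1=0 G1=NOT G2=NOT 0=1 G2=0(const) -> 010

010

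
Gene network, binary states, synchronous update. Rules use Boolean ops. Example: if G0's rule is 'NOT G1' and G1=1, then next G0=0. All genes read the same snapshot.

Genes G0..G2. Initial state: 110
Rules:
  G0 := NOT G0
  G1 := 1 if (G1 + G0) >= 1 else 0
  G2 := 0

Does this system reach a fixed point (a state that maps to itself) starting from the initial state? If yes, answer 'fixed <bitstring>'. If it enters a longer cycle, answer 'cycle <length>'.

Answer: cycle 2

Derivation:
Step 0: 110
Step 1: G0=NOT G0=NOT 1=0 G1=(1+1>=1)=1 G2=0(const) -> 010
Step 2: G0=NOT G0=NOT 0=1 G1=(1+0>=1)=1 G2=0(const) -> 110
Cycle of length 2 starting at step 0 -> no fixed point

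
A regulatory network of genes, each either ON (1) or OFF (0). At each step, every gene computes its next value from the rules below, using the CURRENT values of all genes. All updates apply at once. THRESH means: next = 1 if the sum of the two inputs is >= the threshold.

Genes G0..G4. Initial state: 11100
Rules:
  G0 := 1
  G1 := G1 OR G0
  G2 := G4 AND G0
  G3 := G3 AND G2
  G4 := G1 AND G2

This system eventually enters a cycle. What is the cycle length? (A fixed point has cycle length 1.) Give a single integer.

Answer: 2

Derivation:
Step 0: 11100
Step 1: G0=1(const) G1=G1|G0=1|1=1 G2=G4&G0=0&1=0 G3=G3&G2=0&1=0 G4=G1&G2=1&1=1 -> 11001
Step 2: G0=1(const) G1=G1|G0=1|1=1 G2=G4&G0=1&1=1 G3=G3&G2=0&0=0 G4=G1&G2=1&0=0 -> 11100
State from step 2 equals state from step 0 -> cycle length 2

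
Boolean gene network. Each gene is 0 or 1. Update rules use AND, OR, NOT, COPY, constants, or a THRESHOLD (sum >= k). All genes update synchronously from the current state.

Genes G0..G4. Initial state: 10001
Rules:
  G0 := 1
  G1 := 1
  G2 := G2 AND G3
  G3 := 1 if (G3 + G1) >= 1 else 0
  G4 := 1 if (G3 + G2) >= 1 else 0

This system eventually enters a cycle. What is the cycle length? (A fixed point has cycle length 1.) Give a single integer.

Answer: 1

Derivation:
Step 0: 10001
Step 1: G0=1(const) G1=1(const) G2=G2&G3=0&0=0 G3=(0+0>=1)=0 G4=(0+0>=1)=0 -> 11000
Step 2: G0=1(const) G1=1(const) G2=G2&G3=0&0=0 G3=(0+1>=1)=1 G4=(0+0>=1)=0 -> 11010
Step 3: G0=1(const) G1=1(const) G2=G2&G3=0&1=0 G3=(1+1>=1)=1 G4=(1+0>=1)=1 -> 11011
Step 4: G0=1(const) G1=1(const) G2=G2&G3=0&1=0 G3=(1+1>=1)=1 G4=(1+0>=1)=1 -> 11011
State from step 4 equals state from step 3 -> cycle length 1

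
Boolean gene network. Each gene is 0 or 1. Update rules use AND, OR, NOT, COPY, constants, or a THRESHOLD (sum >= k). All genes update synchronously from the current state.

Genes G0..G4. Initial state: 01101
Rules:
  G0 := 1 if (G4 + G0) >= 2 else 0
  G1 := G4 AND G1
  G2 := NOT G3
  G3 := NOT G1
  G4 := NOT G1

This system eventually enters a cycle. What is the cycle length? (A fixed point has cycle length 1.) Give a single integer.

Step 0: 01101
Step 1: G0=(1+0>=2)=0 G1=G4&G1=1&1=1 G2=NOT G3=NOT 0=1 G3=NOT G1=NOT 1=0 G4=NOT G1=NOT 1=0 -> 01100
Step 2: G0=(0+0>=2)=0 G1=G4&G1=0&1=0 G2=NOT G3=NOT 0=1 G3=NOT G1=NOT 1=0 G4=NOT G1=NOT 1=0 -> 00100
Step 3: G0=(0+0>=2)=0 G1=G4&G1=0&0=0 G2=NOT G3=NOT 0=1 G3=NOT G1=NOT 0=1 G4=NOT G1=NOT 0=1 -> 00111
Step 4: G0=(1+0>=2)=0 G1=G4&G1=1&0=0 G2=NOT G3=NOT 1=0 G3=NOT G1=NOT 0=1 G4=NOT G1=NOT 0=1 -> 00011
Step 5: G0=(1+0>=2)=0 G1=G4&G1=1&0=0 G2=NOT G3=NOT 1=0 G3=NOT G1=NOT 0=1 G4=NOT G1=NOT 0=1 -> 00011
State from step 5 equals state from step 4 -> cycle length 1

Answer: 1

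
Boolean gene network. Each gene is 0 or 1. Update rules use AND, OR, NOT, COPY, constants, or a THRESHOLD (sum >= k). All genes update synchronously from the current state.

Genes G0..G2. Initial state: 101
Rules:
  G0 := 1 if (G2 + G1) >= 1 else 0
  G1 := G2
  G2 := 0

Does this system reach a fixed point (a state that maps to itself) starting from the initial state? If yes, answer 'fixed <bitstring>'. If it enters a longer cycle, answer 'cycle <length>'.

Step 0: 101
Step 1: G0=(1+0>=1)=1 G1=G2=1 G2=0(const) -> 110
Step 2: G0=(0+1>=1)=1 G1=G2=0 G2=0(const) -> 100
Step 3: G0=(0+0>=1)=0 G1=G2=0 G2=0(const) -> 000
Step 4: G0=(0+0>=1)=0 G1=G2=0 G2=0(const) -> 000
Fixed point reached at step 3: 000

Answer: fixed 000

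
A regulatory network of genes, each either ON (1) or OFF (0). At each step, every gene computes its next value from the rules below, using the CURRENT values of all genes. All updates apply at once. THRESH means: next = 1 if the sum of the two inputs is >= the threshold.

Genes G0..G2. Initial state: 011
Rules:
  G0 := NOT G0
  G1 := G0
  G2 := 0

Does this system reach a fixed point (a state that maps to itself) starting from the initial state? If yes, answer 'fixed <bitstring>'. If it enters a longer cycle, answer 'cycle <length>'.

Answer: cycle 2

Derivation:
Step 0: 011
Step 1: G0=NOT G0=NOT 0=1 G1=G0=0 G2=0(const) -> 100
Step 2: G0=NOT G0=NOT 1=0 G1=G0=1 G2=0(const) -> 010
Step 3: G0=NOT G0=NOT 0=1 G1=G0=0 G2=0(const) -> 100
Cycle of length 2 starting at step 1 -> no fixed point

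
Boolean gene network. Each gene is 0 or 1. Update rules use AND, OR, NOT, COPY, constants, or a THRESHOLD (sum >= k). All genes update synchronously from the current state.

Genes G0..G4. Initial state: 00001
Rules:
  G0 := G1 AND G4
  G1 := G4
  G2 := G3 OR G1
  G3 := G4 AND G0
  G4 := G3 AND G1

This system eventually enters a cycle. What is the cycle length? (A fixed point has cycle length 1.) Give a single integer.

Answer: 1

Derivation:
Step 0: 00001
Step 1: G0=G1&G4=0&1=0 G1=G4=1 G2=G3|G1=0|0=0 G3=G4&G0=1&0=0 G4=G3&G1=0&0=0 -> 01000
Step 2: G0=G1&G4=1&0=0 G1=G4=0 G2=G3|G1=0|1=1 G3=G4&G0=0&0=0 G4=G3&G1=0&1=0 -> 00100
Step 3: G0=G1&G4=0&0=0 G1=G4=0 G2=G3|G1=0|0=0 G3=G4&G0=0&0=0 G4=G3&G1=0&0=0 -> 00000
Step 4: G0=G1&G4=0&0=0 G1=G4=0 G2=G3|G1=0|0=0 G3=G4&G0=0&0=0 G4=G3&G1=0&0=0 -> 00000
State from step 4 equals state from step 3 -> cycle length 1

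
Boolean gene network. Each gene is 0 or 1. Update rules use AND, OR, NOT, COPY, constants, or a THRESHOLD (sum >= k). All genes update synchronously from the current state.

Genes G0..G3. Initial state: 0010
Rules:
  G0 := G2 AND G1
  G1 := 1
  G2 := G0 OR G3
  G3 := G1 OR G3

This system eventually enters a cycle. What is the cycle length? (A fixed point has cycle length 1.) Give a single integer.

Answer: 1

Derivation:
Step 0: 0010
Step 1: G0=G2&G1=1&0=0 G1=1(const) G2=G0|G3=0|0=0 G3=G1|G3=0|0=0 -> 0100
Step 2: G0=G2&G1=0&1=0 G1=1(const) G2=G0|G3=0|0=0 G3=G1|G3=1|0=1 -> 0101
Step 3: G0=G2&G1=0&1=0 G1=1(const) G2=G0|G3=0|1=1 G3=G1|G3=1|1=1 -> 0111
Step 4: G0=G2&G1=1&1=1 G1=1(const) G2=G0|G3=0|1=1 G3=G1|G3=1|1=1 -> 1111
Step 5: G0=G2&G1=1&1=1 G1=1(const) G2=G0|G3=1|1=1 G3=G1|G3=1|1=1 -> 1111
State from step 5 equals state from step 4 -> cycle length 1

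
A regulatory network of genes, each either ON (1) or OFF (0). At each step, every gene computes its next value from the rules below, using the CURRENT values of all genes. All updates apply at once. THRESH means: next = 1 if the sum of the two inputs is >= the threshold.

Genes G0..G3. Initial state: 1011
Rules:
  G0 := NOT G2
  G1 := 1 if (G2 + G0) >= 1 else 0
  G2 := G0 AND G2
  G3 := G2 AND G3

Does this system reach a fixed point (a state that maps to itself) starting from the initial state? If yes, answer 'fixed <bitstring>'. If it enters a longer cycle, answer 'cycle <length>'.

Step 0: 1011
Step 1: G0=NOT G2=NOT 1=0 G1=(1+1>=1)=1 G2=G0&G2=1&1=1 G3=G2&G3=1&1=1 -> 0111
Step 2: G0=NOT G2=NOT 1=0 G1=(1+0>=1)=1 G2=G0&G2=0&1=0 G3=G2&G3=1&1=1 -> 0101
Step 3: G0=NOT G2=NOT 0=1 G1=(0+0>=1)=0 G2=G0&G2=0&0=0 G3=G2&G3=0&1=0 -> 1000
Step 4: G0=NOT G2=NOT 0=1 G1=(0+1>=1)=1 G2=G0&G2=1&0=0 G3=G2&G3=0&0=0 -> 1100
Step 5: G0=NOT G2=NOT 0=1 G1=(0+1>=1)=1 G2=G0&G2=1&0=0 G3=G2&G3=0&0=0 -> 1100
Fixed point reached at step 4: 1100

Answer: fixed 1100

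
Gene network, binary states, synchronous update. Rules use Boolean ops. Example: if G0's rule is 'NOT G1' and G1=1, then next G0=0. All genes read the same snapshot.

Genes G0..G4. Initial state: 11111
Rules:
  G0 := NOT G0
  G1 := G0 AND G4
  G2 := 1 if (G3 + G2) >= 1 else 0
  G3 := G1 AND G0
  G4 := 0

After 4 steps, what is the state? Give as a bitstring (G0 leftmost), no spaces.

Step 1: G0=NOT G0=NOT 1=0 G1=G0&G4=1&1=1 G2=(1+1>=1)=1 G3=G1&G0=1&1=1 G4=0(const) -> 01110
Step 2: G0=NOT G0=NOT 0=1 G1=G0&G4=0&0=0 G2=(1+1>=1)=1 G3=G1&G0=1&0=0 G4=0(const) -> 10100
Step 3: G0=NOT G0=NOT 1=0 G1=G0&G4=1&0=0 G2=(0+1>=1)=1 G3=G1&G0=0&1=0 G4=0(const) -> 00100
Step 4: G0=NOT G0=NOT 0=1 G1=G0&G4=0&0=0 G2=(0+1>=1)=1 G3=G1&G0=0&0=0 G4=0(const) -> 10100

10100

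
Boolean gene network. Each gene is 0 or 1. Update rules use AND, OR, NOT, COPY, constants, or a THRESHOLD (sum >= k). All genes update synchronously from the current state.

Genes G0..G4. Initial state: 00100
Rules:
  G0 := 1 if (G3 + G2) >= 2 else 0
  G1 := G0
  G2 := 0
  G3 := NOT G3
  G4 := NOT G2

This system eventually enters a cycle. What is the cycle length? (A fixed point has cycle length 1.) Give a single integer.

Answer: 2

Derivation:
Step 0: 00100
Step 1: G0=(0+1>=2)=0 G1=G0=0 G2=0(const) G3=NOT G3=NOT 0=1 G4=NOT G2=NOT 1=0 -> 00010
Step 2: G0=(1+0>=2)=0 G1=G0=0 G2=0(const) G3=NOT G3=NOT 1=0 G4=NOT G2=NOT 0=1 -> 00001
Step 3: G0=(0+0>=2)=0 G1=G0=0 G2=0(const) G3=NOT G3=NOT 0=1 G4=NOT G2=NOT 0=1 -> 00011
Step 4: G0=(1+0>=2)=0 G1=G0=0 G2=0(const) G3=NOT G3=NOT 1=0 G4=NOT G2=NOT 0=1 -> 00001
State from step 4 equals state from step 2 -> cycle length 2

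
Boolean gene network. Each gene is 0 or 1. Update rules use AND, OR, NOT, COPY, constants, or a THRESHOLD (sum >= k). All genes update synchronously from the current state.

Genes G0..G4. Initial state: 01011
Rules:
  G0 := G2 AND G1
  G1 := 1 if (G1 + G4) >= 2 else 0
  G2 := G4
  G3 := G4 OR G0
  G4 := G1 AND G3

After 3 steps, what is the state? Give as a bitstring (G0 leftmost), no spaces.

Step 1: G0=G2&G1=0&1=0 G1=(1+1>=2)=1 G2=G4=1 G3=G4|G0=1|0=1 G4=G1&G3=1&1=1 -> 01111
Step 2: G0=G2&G1=1&1=1 G1=(1+1>=2)=1 G2=G4=1 G3=G4|G0=1|0=1 G4=G1&G3=1&1=1 -> 11111
Step 3: G0=G2&G1=1&1=1 G1=(1+1>=2)=1 G2=G4=1 G3=G4|G0=1|1=1 G4=G1&G3=1&1=1 -> 11111

11111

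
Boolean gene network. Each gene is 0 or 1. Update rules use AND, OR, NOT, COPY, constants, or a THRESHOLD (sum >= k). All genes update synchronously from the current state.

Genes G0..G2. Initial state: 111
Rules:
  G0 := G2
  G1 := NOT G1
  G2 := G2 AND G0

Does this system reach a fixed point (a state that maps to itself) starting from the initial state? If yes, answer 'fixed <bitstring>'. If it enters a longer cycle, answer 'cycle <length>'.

Answer: cycle 2

Derivation:
Step 0: 111
Step 1: G0=G2=1 G1=NOT G1=NOT 1=0 G2=G2&G0=1&1=1 -> 101
Step 2: G0=G2=1 G1=NOT G1=NOT 0=1 G2=G2&G0=1&1=1 -> 111
Cycle of length 2 starting at step 0 -> no fixed point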